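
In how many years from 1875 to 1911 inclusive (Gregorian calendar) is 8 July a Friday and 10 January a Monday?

4

Check each year's weekday for 8 July and 10 January:
  1875: Thu/Sun  1876: Sat/Mon  1877: Sun/Wed  1878: Mon/Thu  1879: Tue/Fri  1880: Thu/Sat  1881: Fri/Mon ✓  1882: Sat/Tue  1883: Sun/Wed  1884: Tue/Thu  1885: Wed/Sat  1886: Thu/Sun  1887: Fri/Mon ✓  1888: Sun/Tue  …(9 more)…  1898: Fri/Mon ✓  1899: Sat/Tue  1900: Sun/Wed  1901: Mon/Thu  1902: Tue/Fri  1903: Wed/Sat  1904: Fri/Sun  1905: Sat/Tue  1906: Sun/Wed  1907: Mon/Thu  1908: Wed/Fri  1909: Thu/Sun  1910: Fri/Mon ✓  1911: Sat/Tue
Both conditions hold in: 1881, 1887, 1898, 1910 — 4.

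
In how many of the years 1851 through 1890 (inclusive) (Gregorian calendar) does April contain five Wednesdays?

12

April has 30 days; it has five Wednesdays when Wednesday falls among the first (month-length − 28) days — i.e. when April 1 is one of Wednesday/Tuesday.
April 1 by year: 1851:Tue✓ 1852:Thu 1853:Fri 1854:Sat 1855:Sun 1856:Tue✓ 1857:Wed✓ 1858:Thu 1859:Fri 1860:Sun 1861:Mon 1862:Tue✓ 1863:Wed✓ 1864:Fri 1865:Sat …(10 more)… 1876:Sat 1877:Sun 1878:Mon 1879:Tue✓ 1880:Thu 1881:Fri 1882:Sat 1883:Sun 1884:Tue✓ 1885:Wed✓ 1886:Thu 1887:Fri 1888:Sun 1889:Mon 1890:Tue✓
Years with five Wednesdays: 1851, 1856, 1857, 1862, 1863, 1868, 1873, 1874, 1879, 1884, 1885, 1890 → 12.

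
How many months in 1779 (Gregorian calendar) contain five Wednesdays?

4

A month of length L has five Wednesdays iff its first Wednesday is on day ≤ L−28 (so day 1–3 in a 31-day month, 1–2 in a 30-day month, day 1 in a leap February).
Checking each month of 1779: Jan starts Fri (31d); Feb starts Mon (28d); Mar starts Mon (31d) ✓; Apr starts Thu (30d); May starts Sat (31d); Jun starts Tue (30d) ✓; Jul starts Thu (31d); Aug starts Sun (31d); Sep starts Wed (30d) ✓; Oct starts Fri (31d); Nov starts Mon (30d); Dec starts Wed (31d) ✓.
Five-Wednesday months: March, June, September, December → 4.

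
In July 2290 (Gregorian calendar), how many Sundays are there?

July 2290 has 31 days and begins on Tuesday.
The first Sunday is July 6.
Sundays fall on 6, 13, 20, 27 — that's 4.

4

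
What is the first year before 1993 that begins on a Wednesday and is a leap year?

Jan 1 advances by 2 weekdays after a leap year and by 1 after a common year.
1993: Jan 1 is Friday.
1992: Wednesday (leap)
1992 begins on a Wednesday and is a leap year.

1992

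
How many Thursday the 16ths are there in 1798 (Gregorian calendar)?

Check the 16th of each month of 1798: Jan 16: Tue, Feb 16: Fri, Mar 16: Fri, Apr 16: Mon, May 16: Wed, Jun 16: Sat, Jul 16: Mon, Aug 16: Thu, Sep 16: Sun, Oct 16: Tue, Nov 16: Fri, Dec 16: Sun.
Thursday occurs in August — 1 month.

1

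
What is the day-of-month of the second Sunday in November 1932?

13

November 1, 1932 is a Tuesday, so the first Sunday is the 6th.
The second Sunday is 6 + 7 = 13.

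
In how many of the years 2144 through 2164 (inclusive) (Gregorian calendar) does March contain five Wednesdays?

10

March has 31 days; it has five Wednesdays when Wednesday falls among the first (month-length − 28) days — i.e. when March 1 is one of Wednesday/Tuesday/Monday.
March 1 by year: 2144:Sun 2145:Mon✓ 2146:Tue✓ 2147:Wed✓ 2148:Fri 2149:Sat 2150:Sun 2151:Mon✓ 2152:Wed✓ 2153:Thu 2154:Fri 2155:Sat 2156:Mon✓ 2157:Tue✓ 2158:Wed✓ 2159:Thu 2160:Sat 2161:Sun 2162:Mon✓ 2163:Tue✓ 2164:Thu
Years with five Wednesdays: 2145, 2146, 2147, 2151, 2152, 2156, 2157, 2158, 2162, 2163 → 10.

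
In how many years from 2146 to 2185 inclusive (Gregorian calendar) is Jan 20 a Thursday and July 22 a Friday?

5

Check each year's weekday for Jan 20 and July 22:
  2146: Thu/Fri ✓  2147: Fri/Sat  2148: Sat/Mon  2149: Mon/Tue  2150: Tue/Wed  2151: Wed/Thu  2152: Thu/Sat  2153: Sat/Sun  2154: Sun/Mon  2155: Mon/Tue  2156: Tue/Thu  2157: Thu/Fri ✓  2158: Fri/Sat  2159: Sat/Sun  …(12 more)…  2172: Mon/Wed  2173: Wed/Thu  2174: Thu/Fri ✓  2175: Fri/Sat  2176: Sat/Mon  2177: Mon/Tue  2178: Tue/Wed  2179: Wed/Thu  2180: Thu/Sat  2181: Sat/Sun  2182: Sun/Mon  2183: Mon/Tue  2184: Tue/Thu  2185: Thu/Fri ✓
Both conditions hold in: 2146, 2157, 2163, 2174, 2185 — 5.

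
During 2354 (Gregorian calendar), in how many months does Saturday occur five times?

4

A month of length L has five Saturdays iff its first Saturday is on day ≤ L−28 (so day 1–3 in a 31-day month, 1–2 in a 30-day month, day 1 in a leap February).
Checking each month of 2354: Jan starts Fri (31d) ✓; Feb starts Mon (28d); Mar starts Mon (31d); Apr starts Thu (30d); May starts Sat (31d) ✓; Jun starts Tue (30d); Jul starts Thu (31d) ✓; Aug starts Sun (31d); Sep starts Wed (30d); Oct starts Fri (31d) ✓; Nov starts Mon (30d); Dec starts Wed (31d).
Five-Saturday months: January, May, July, October → 4.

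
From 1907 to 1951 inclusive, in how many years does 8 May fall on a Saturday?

Track 8 May's weekday year by year (advancing +1, or +2 across a Feb 29):
  1907: Wed  1908: Fri (+2)  1909: Sat (+1) ✓  1910: Sun (+1)  1911: Mon (+1)
  1912: Wed (+2)  1913: Thu (+1)  1914: Fri (+1)  1915: Sat (+1) ✓  1916: Mon (+2)
  1917: Tue (+1)  1918: Wed (+1)  1919: Thu (+1)  1920: Sat (+2) ✓  … (17 more years) …
  1938: Sun (+1)  1939: Mon (+1)  1940: Wed (+2)  1941: Thu (+1)  1942: Fri (+1)
  1943: Sat (+1) ✓  1944: Mon (+2)  1945: Tue (+1)  1946: Wed (+1)  1947: Thu (+1)
  1948: Sat (+2) ✓  1949: Sun (+1)  1950: Mon (+1)  1951: Tue (+1)
Saturday years: 1909, 1915, 1920, 1926, 1937, 1943, 1948 — 7 in total.

7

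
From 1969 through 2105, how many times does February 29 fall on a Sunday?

5

Leap years in 1969–2105: 33 of them.
Feb 29 weekday advances by 5 (mod 7) from one leap year to the next four years later (or differs when a century non-leap intervenes).
Leap-day weekdays: 1972:Tue 1976:Sun✓ 1980:Fri 1984:Wed 1988:Mon 1992:Sat 1996:Thu 2000:Tue 2004:Sun✓ 2008:Fri 2012:Wed 2016:Mon 2020:Sat …(7 more)… 2052:Thu 2056:Tue 2060:Sun✓ 2064:Fri 2068:Wed 2072:Mon 2076:Sat 2080:Thu 2084:Tue 2088:Sun✓ 2092:Fri 2096:Wed 2104:Fri
Sunday: 1976, 2004, 2032, 2060, 2088 → 5.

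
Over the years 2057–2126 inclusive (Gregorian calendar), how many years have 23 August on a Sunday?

10

Track 23 August's weekday year by year (advancing +1, or +2 across a Feb 29):
  2057: Thu  2058: Fri (+1)  2059: Sat (+1)  2060: Mon (+2)  2061: Tue (+1)
  2062: Wed (+1)  2063: Thu (+1)  2064: Sat (+2)  2065: Sun (+1) ✓  2066: Mon (+1)
  2067: Tue (+1)  2068: Thu (+2)  2069: Fri (+1)  2070: Sat (+1)  … (42 more years) …
  2113: Wed (+1)  2114: Thu (+1)  2115: Fri (+1)  2116: Sun (+2) ✓  2117: Mon (+1)
  2118: Tue (+1)  2119: Wed (+1)  2120: Fri (+2)  2121: Sat (+1)  2122: Sun (+1) ✓
  2123: Mon (+1)  2124: Wed (+2)  2125: Thu (+1)  2126: Fri (+1)
Sunday years: 2065, 2071, 2076, 2082, 2093, 2099, 2105, 2111, 2116, 2122 — 10 in total.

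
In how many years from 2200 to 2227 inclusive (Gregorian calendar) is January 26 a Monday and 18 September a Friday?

Check each year's weekday for January 26 and 18 September:
  2200: Sun/Thu  2201: Mon/Fri ✓  2202: Tue/Sat  2203: Wed/Sun  2204: Thu/Tue  2205: Sat/Wed  2206: Sun/Thu  2207: Mon/Fri ✓  2208: Tue/Sun  2209: Thu/Mon  2210: Fri/Tue  2211: Sat/Wed  2212: Sun/Fri  2213: Tue/Sat  2214: Wed/Sun  2215: Thu/Mon  2216: Fri/Wed  2217: Sun/Thu  2218: Mon/Fri ✓  2219: Tue/Sat  2220: Wed/Mon  2221: Fri/Tue  2222: Sat/Wed  2223: Sun/Thu  2224: Mon/Sat  2225: Wed/Sun  2226: Thu/Mon  2227: Fri/Tue
Both conditions hold in: 2201, 2207, 2218 — 3.

3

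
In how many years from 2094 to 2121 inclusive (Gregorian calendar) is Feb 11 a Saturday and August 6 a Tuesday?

Check each year's weekday for Feb 11 and August 6:
  2094: Thu/Fri  2095: Fri/Sat  2096: Sat/Mon  2097: Mon/Tue  2098: Tue/Wed  2099: Wed/Thu  2100: Thu/Fri  2101: Fri/Sat  2102: Sat/Sun  2103: Sun/Mon  2104: Mon/Wed  2105: Wed/Thu  2106: Thu/Fri  2107: Fri/Sat  2108: Sat/Mon  2109: Mon/Tue  2110: Tue/Wed  2111: Wed/Thu  2112: Thu/Sat  2113: Sat/Sun  2114: Sun/Mon  2115: Mon/Tue  2116: Tue/Thu  2117: Thu/Fri  2118: Fri/Sat  2119: Sat/Sun  2120: Sun/Tue  2121: Tue/Wed
Both conditions hold in: no year — 0.

0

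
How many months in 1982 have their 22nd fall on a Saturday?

1

Check the 22nd of each month of 1982: Jan 22: Fri, Feb 22: Mon, Mar 22: Mon, Apr 22: Thu, May 22: Sat, Jun 22: Tue, Jul 22: Thu, Aug 22: Sun, Sep 22: Wed, Oct 22: Fri, Nov 22: Mon, Dec 22: Wed.
Saturday occurs in May — 1 month.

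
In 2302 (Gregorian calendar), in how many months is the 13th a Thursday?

3

Check the 13th of each month of 2302: Jan 13: Mon, Feb 13: Thu, Mar 13: Thu, Apr 13: Sun, May 13: Tue, Jun 13: Fri, Jul 13: Sun, Aug 13: Wed, Sep 13: Sat, Oct 13: Mon, Nov 13: Thu, Dec 13: Sat.
Thursday occurs in February, March, November — 3 months.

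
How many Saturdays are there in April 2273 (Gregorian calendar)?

April 2273 has 30 days and begins on Tuesday.
The first Saturday is April 5.
Saturdays fall on 5, 12, 19, 26 — that's 4.

4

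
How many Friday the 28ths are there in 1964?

2

Check the 28th of each month of 1964: Jan 28: Tue, Feb 28: Fri, Mar 28: Sat, Apr 28: Tue, May 28: Thu, Jun 28: Sun, Jul 28: Tue, Aug 28: Fri, Sep 28: Mon, Oct 28: Wed, Nov 28: Sat, Dec 28: Mon.
Friday occurs in February, August — 2 months.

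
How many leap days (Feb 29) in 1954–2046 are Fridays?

Leap years in 1954–2046: 23 of them.
Feb 29 weekday advances by 5 (mod 7) from one leap year to the next four years later (or differs when a century non-leap intervenes).
Leap-day weekdays: 1956:Wed 1960:Mon 1964:Sat 1968:Thu 1972:Tue 1976:Sun 1980:Fri✓ 1984:Wed 1988:Mon 1992:Sat 1996:Thu 2000:Tue 2004:Sun 2008:Fri✓ 2012:Wed 2016:Mon 2020:Sat 2024:Thu 2028:Tue 2032:Sun 2036:Fri✓ 2040:Wed 2044:Mon
Friday: 1980, 2008, 2036 → 3.

3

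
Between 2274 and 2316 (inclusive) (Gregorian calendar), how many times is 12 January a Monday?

Track 12 January's weekday year by year (advancing +1, or +2 across a Feb 29):
  2274: Mon ✓  2275: Tue (+1)  2276: Wed (+1)  2277: Fri (+2)  2278: Sat (+1)
  2279: Sun (+1)  2280: Mon (+1) ✓  2281: Wed (+2)  2282: Thu (+1)  2283: Fri (+1)
  2284: Sat (+1)  2285: Mon (+2) ✓  2286: Tue (+1)  2287: Wed (+1)  … (15 more years) …
  2303: Mon (+1) ✓  2304: Tue (+1)  2305: Thu (+2)  2306: Fri (+1)  2307: Sat (+1)
  2308: Sun (+1)  2309: Tue (+2)  2310: Wed (+1)  2311: Thu (+1)  2312: Fri (+1)
  2313: Sun (+2)  2314: Mon (+1) ✓  2315: Tue (+1)  2316: Wed (+1)
Monday years: 2274, 2280, 2285, 2291, 2303, 2314 — 6 in total.

6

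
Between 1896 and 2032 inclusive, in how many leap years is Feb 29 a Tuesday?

Leap years in 1896–2032: 34 of them.
Feb 29 weekday advances by 5 (mod 7) from one leap year to the next four years later (or differs when a century non-leap intervenes).
Leap-day weekdays: 1896:Sat 1904:Mon 1908:Sat 1912:Thu 1916:Tue✓ 1920:Sun 1924:Fri 1928:Wed 1932:Mon 1936:Sat 1940:Thu 1944:Tue✓ 1948:Sun …(8 more)… 1984:Wed 1988:Mon 1992:Sat 1996:Thu 2000:Tue✓ 2004:Sun 2008:Fri 2012:Wed 2016:Mon 2020:Sat 2024:Thu 2028:Tue✓ 2032:Sun
Tuesday: 1916, 1944, 1972, 2000, 2028 → 5.

5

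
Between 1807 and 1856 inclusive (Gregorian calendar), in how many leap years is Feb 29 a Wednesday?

1

Leap years in 1807–1856: 13 of them.
Feb 29 weekday advances by 5 (mod 7) from one leap year to the next four years later (or differs when a century non-leap intervenes).
Leap-day weekdays: 1808:Mon 1812:Sat 1816:Thu 1820:Tue 1824:Sun 1828:Fri 1832:Wed✓ 1836:Mon 1840:Sat 1844:Thu 1848:Tue 1852:Sun 1856:Fri
Wednesday: 1832 → 1.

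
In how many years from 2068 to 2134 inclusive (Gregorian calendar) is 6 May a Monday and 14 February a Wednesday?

2

Check each year's weekday for 6 May and 14 February:
  2068: Sun/Tue  2069: Mon/Thu  2070: Tue/Fri  2071: Wed/Sat  2072: Fri/Sun  2073: Sat/Tue  2074: Sun/Wed  2075: Mon/Thu  2076: Wed/Fri  2077: Thu/Sun  2078: Fri/Mon  2079: Sat/Tue  2080: Mon/Wed ✓  2081: Tue/Fri  …(39 more)…  2121: Tue/Fri  2122: Wed/Sat  2123: Thu/Sun  2124: Sat/Mon  2125: Sun/Wed  2126: Mon/Thu  2127: Tue/Fri  2128: Thu/Sat  2129: Fri/Mon  2130: Sat/Tue  2131: Sun/Wed  2132: Tue/Thu  2133: Wed/Sat  2134: Thu/Sun
Both conditions hold in: 2080, 2120 — 2.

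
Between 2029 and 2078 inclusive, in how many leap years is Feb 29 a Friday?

Leap years in 2029–2078: 12 of them.
Feb 29 weekday advances by 5 (mod 7) from one leap year to the next four years later (or differs when a century non-leap intervenes).
Leap-day weekdays: 2032:Sun 2036:Fri✓ 2040:Wed 2044:Mon 2048:Sat 2052:Thu 2056:Tue 2060:Sun 2064:Fri✓ 2068:Wed 2072:Mon 2076:Sat
Friday: 2036, 2064 → 2.

2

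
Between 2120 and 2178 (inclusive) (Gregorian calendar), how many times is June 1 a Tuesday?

8

Track June 1's weekday year by year (advancing +1, or +2 across a Feb 29):
  2120: Sat  2121: Sun (+1)  2122: Mon (+1)  2123: Tue (+1) ✓  2124: Thu (+2)
  2125: Fri (+1)  2126: Sat (+1)  2127: Sun (+1)  2128: Tue (+2) ✓  2129: Wed (+1)
  2130: Thu (+1)  2131: Fri (+1)  2132: Sun (+2)  2133: Mon (+1)  … (31 more years) …
  2165: Sat (+1)  2166: Sun (+1)  2167: Mon (+1)  2168: Wed (+2)  2169: Thu (+1)
  2170: Fri (+1)  2171: Sat (+1)  2172: Mon (+2)  2173: Tue (+1) ✓  2174: Wed (+1)
  2175: Thu (+1)  2176: Sat (+2)  2177: Sun (+1)  2178: Mon (+1)
Tuesday years: 2123, 2128, 2134, 2145, 2151, 2156, 2162, 2173 — 8 in total.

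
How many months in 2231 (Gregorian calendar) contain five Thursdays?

4

A month of length L has five Thursdays iff its first Thursday is on day ≤ L−28 (so day 1–3 in a 31-day month, 1–2 in a 30-day month, day 1 in a leap February).
Checking each month of 2231: Jan starts Sat (31d); Feb starts Tue (28d); Mar starts Tue (31d) ✓; Apr starts Fri (30d); May starts Sun (31d); Jun starts Wed (30d) ✓; Jul starts Fri (31d); Aug starts Mon (31d); Sep starts Thu (30d) ✓; Oct starts Sat (31d); Nov starts Tue (30d); Dec starts Thu (31d) ✓.
Five-Thursday months: March, June, September, December → 4.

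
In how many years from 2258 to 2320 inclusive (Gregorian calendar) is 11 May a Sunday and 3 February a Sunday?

1

Check each year's weekday for 11 May and 3 February:
  2258: Tue/Wed  2259: Wed/Thu  2260: Fri/Fri  2261: Sat/Sun  2262: Sun/Mon  2263: Mon/Tue  2264: Wed/Wed  2265: Thu/Fri  2266: Fri/Sat  2267: Sat/Sun  2268: Mon/Mon  2269: Tue/Wed  2270: Wed/Thu  2271: Thu/Fri  …(35 more)…  2307: Sat/Sun  2308: Mon/Mon  2309: Tue/Wed  2310: Wed/Thu  2311: Thu/Fri  2312: Sat/Sat  2313: Sun/Mon  2314: Mon/Tue  2315: Tue/Wed  2316: Thu/Thu  2317: Fri/Sat  2318: Sat/Sun  2319: Sun/Mon  2320: Tue/Tue
Both conditions hold in: 2284 — 1.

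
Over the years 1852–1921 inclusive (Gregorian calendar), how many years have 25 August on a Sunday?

Track 25 August's weekday year by year (advancing +1, or +2 across a Feb 29):
  1852: Wed  1853: Thu (+1)  1854: Fri (+1)  1855: Sat (+1)  1856: Mon (+2)
  1857: Tue (+1)  1858: Wed (+1)  1859: Thu (+1)  1860: Sat (+2)  1861: Sun (+1) ✓
  1862: Mon (+1)  1863: Tue (+1)  1864: Thu (+2)  1865: Fri (+1)  … (42 more years) …
  1908: Tue (+2)  1909: Wed (+1)  1910: Thu (+1)  1911: Fri (+1)  1912: Sun (+2) ✓
  1913: Mon (+1)  1914: Tue (+1)  1915: Wed (+1)  1916: Fri (+2)  1917: Sat (+1)
  1918: Sun (+1) ✓  1919: Mon (+1)  1920: Wed (+2)  1921: Thu (+1)
Sunday years: 1861, 1867, 1872, 1878, 1889, 1895, 1901, 1907, 1912, 1918 — 10 in total.

10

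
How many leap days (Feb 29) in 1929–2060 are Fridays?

4

Leap years in 1929–2060: 33 of them.
Feb 29 weekday advances by 5 (mod 7) from one leap year to the next four years later (or differs when a century non-leap intervenes).
Leap-day weekdays: 1932:Mon 1936:Sat 1940:Thu 1944:Tue 1948:Sun 1952:Fri✓ 1956:Wed 1960:Mon 1964:Sat 1968:Thu 1972:Tue 1976:Sun 1980:Fri✓ …(7 more)… 2012:Wed 2016:Mon 2020:Sat 2024:Thu 2028:Tue 2032:Sun 2036:Fri✓ 2040:Wed 2044:Mon 2048:Sat 2052:Thu 2056:Tue 2060:Sun
Friday: 1952, 1980, 2008, 2036 → 4.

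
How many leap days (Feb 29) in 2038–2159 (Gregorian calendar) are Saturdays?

Leap years in 2038–2159: 29 of them.
Feb 29 weekday advances by 5 (mod 7) from one leap year to the next four years later (or differs when a century non-leap intervenes).
Leap-day weekdays: 2040:Wed 2044:Mon 2048:Sat✓ 2052:Thu 2056:Tue 2060:Sun 2064:Fri 2068:Wed 2072:Mon 2076:Sat✓ 2080:Thu 2084:Tue 2088:Sun …(3 more)… 2108:Wed 2112:Mon 2116:Sat✓ 2120:Thu 2124:Tue 2128:Sun 2132:Fri 2136:Wed 2140:Mon 2144:Sat✓ 2148:Thu 2152:Tue 2156:Sun
Saturday: 2048, 2076, 2116, 2144 → 4.

4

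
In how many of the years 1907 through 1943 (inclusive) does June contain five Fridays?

9

June has 30 days; it has five Fridays when Friday falls among the first (month-length − 28) days — i.e. when June 1 is one of Friday/Thursday.
June 1 by year: 1907:Sat 1908:Mon 1909:Tue 1910:Wed 1911:Thu✓ 1912:Sat 1913:Sun 1914:Mon 1915:Tue 1916:Thu✓ 1917:Fri✓ 1918:Sat 1919:Sun 1920:Tue 1921:Wed …(7 more)… 1929:Sat 1930:Sun 1931:Mon 1932:Wed 1933:Thu✓ 1934:Fri✓ 1935:Sat 1936:Mon 1937:Tue 1938:Wed 1939:Thu✓ 1940:Sat 1941:Sun 1942:Mon 1943:Tue
Years with five Fridays: 1911, 1916, 1917, 1922, 1923, 1928, 1933, 1934, 1939 → 9.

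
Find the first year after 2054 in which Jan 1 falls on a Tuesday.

2058

Jan 1 advances by 2 weekdays after a leap year and by 1 after a common year.
2054: Jan 1 is Thursday.
2055: Friday
2056: Saturday (leap)
2057: Monday
2058: Tuesday
2058 begins on a Tuesday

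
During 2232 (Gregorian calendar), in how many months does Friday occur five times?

4

A month of length L has five Fridays iff its first Friday is on day ≤ L−28 (so day 1–3 in a 31-day month, 1–2 in a 30-day month, day 1 in a leap February).
Checking each month of 2232: Jan starts Sun (31d); Feb starts Wed (29d); Mar starts Thu (31d) ✓; Apr starts Sun (30d); May starts Tue (31d); Jun starts Fri (30d) ✓; Jul starts Sun (31d); Aug starts Wed (31d) ✓; Sep starts Sat (30d); Oct starts Mon (31d); Nov starts Thu (30d) ✓; Dec starts Sat (31d).
Five-Friday months: March, June, August, November → 4.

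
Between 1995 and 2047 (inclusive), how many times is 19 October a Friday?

Track 19 October's weekday year by year (advancing +1, or +2 across a Feb 29):
  1995: Thu  1996: Sat (+2)  1997: Sun (+1)  1998: Mon (+1)  1999: Tue (+1)
  2000: Thu (+2)  2001: Fri (+1) ✓  2002: Sat (+1)  2003: Sun (+1)  2004: Tue (+2)
  2005: Wed (+1)  2006: Thu (+1)  2007: Fri (+1) ✓  2008: Sun (+2)  … (25 more years) …
  2034: Thu (+1)  2035: Fri (+1) ✓  2036: Sun (+2)  2037: Mon (+1)  2038: Tue (+1)
  2039: Wed (+1)  2040: Fri (+2) ✓  2041: Sat (+1)  2042: Sun (+1)  2043: Mon (+1)
  2044: Wed (+2)  2045: Thu (+1)  2046: Fri (+1) ✓  2047: Sat (+1)
Friday years: 2001, 2007, 2012, 2018, 2029, 2035, 2040, 2046 — 8 in total.

8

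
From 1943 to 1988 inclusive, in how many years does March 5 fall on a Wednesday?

7

Track March 5's weekday year by year (advancing +1, or +2 across a Feb 29):
  1943: Fri  1944: Sun (+2)  1945: Mon (+1)  1946: Tue (+1)  1947: Wed (+1) ✓
  1948: Fri (+2)  1949: Sat (+1)  1950: Sun (+1)  1951: Mon (+1)  1952: Wed (+2) ✓
  1953: Thu (+1)  1954: Fri (+1)  1955: Sat (+1)  1956: Mon (+2)  … (18 more years) …
  1975: Wed (+1) ✓  1976: Fri (+2)  1977: Sat (+1)  1978: Sun (+1)  1979: Mon (+1)
  1980: Wed (+2) ✓  1981: Thu (+1)  1982: Fri (+1)  1983: Sat (+1)  1984: Mon (+2)
  1985: Tue (+1)  1986: Wed (+1) ✓  1987: Thu (+1)  1988: Sat (+2)
Wednesday years: 1947, 1952, 1958, 1969, 1975, 1980, 1986 — 7 in total.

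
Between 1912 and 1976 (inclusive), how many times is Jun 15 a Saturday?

10

Track Jun 15's weekday year by year (advancing +1, or +2 across a Feb 29):
  1912: Sat ✓  1913: Sun (+1)  1914: Mon (+1)  1915: Tue (+1)  1916: Thu (+2)
  1917: Fri (+1)  1918: Sat (+1) ✓  1919: Sun (+1)  1920: Tue (+2)  1921: Wed (+1)
  1922: Thu (+1)  1923: Fri (+1)  1924: Sun (+2)  1925: Mon (+1)  … (37 more years) …
  1963: Sat (+1) ✓  1964: Mon (+2)  1965: Tue (+1)  1966: Wed (+1)  1967: Thu (+1)
  1968: Sat (+2) ✓  1969: Sun (+1)  1970: Mon (+1)  1971: Tue (+1)  1972: Thu (+2)
  1973: Fri (+1)  1974: Sat (+1) ✓  1975: Sun (+1)  1976: Tue (+2)
Saturday years: 1912, 1918, 1929, 1935, 1940, 1946, 1957, 1963, 1968, 1974 — 10 in total.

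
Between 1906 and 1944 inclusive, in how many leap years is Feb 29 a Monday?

Leap years in 1906–1944: 10 of them.
Feb 29 weekday advances by 5 (mod 7) from one leap year to the next four years later (or differs when a century non-leap intervenes).
Leap-day weekdays: 1908:Sat 1912:Thu 1916:Tue 1920:Sun 1924:Fri 1928:Wed 1932:Mon✓ 1936:Sat 1940:Thu 1944:Tue
Monday: 1932 → 1.

1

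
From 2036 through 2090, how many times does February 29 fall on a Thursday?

2

Leap years in 2036–2090: 14 of them.
Feb 29 weekday advances by 5 (mod 7) from one leap year to the next four years later (or differs when a century non-leap intervenes).
Leap-day weekdays: 2036:Fri 2040:Wed 2044:Mon 2048:Sat 2052:Thu✓ 2056:Tue 2060:Sun 2064:Fri 2068:Wed 2072:Mon 2076:Sat 2080:Thu✓ 2084:Tue 2088:Sun
Thursday: 2052, 2080 → 2.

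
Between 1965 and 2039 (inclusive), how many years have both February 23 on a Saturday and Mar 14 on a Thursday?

7

Check each year's weekday for February 23 and Mar 14:
  1965: Tue/Sun  1966: Wed/Mon  1967: Thu/Tue  1968: Fri/Thu  1969: Sun/Fri  1970: Mon/Sat  1971: Tue/Sun  1972: Wed/Tue  1973: Fri/Wed  1974: Sat/Thu ✓  1975: Sun/Fri  1976: Mon/Sun  1977: Wed/Mon  1978: Thu/Tue  …(47 more)…  2026: Mon/Sat  2027: Tue/Sun  2028: Wed/Tue  2029: Fri/Wed  2030: Sat/Thu ✓  2031: Sun/Fri  2032: Mon/Sun  2033: Wed/Mon  2034: Thu/Tue  2035: Fri/Wed  2036: Sat/Fri  2037: Mon/Sat  2038: Tue/Sun  2039: Wed/Mon
Both conditions hold in: 1974, 1985, 1991, 2002, 2013, 2019, 2030 — 7.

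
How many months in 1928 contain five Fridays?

A month of length L has five Fridays iff its first Friday is on day ≤ L−28 (so day 1–3 in a 31-day month, 1–2 in a 30-day month, day 1 in a leap February).
Checking each month of 1928: Jan starts Sun (31d); Feb starts Wed (29d); Mar starts Thu (31d) ✓; Apr starts Sun (30d); May starts Tue (31d); Jun starts Fri (30d) ✓; Jul starts Sun (31d); Aug starts Wed (31d) ✓; Sep starts Sat (30d); Oct starts Mon (31d); Nov starts Thu (30d) ✓; Dec starts Sat (31d).
Five-Friday months: March, June, August, November → 4.

4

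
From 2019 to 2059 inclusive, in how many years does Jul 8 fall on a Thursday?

Track Jul 8's weekday year by year (advancing +1, or +2 across a Feb 29):
  2019: Mon  2020: Wed (+2)  2021: Thu (+1) ✓  2022: Fri (+1)  2023: Sat (+1)
  2024: Mon (+2)  2025: Tue (+1)  2026: Wed (+1)  2027: Thu (+1) ✓  2028: Sat (+2)
  2029: Sun (+1)  2030: Mon (+1)  2031: Tue (+1)  2032: Thu (+2) ✓  … (13 more years) …
  2046: Sun (+1)  2047: Mon (+1)  2048: Wed (+2)  2049: Thu (+1) ✓  2050: Fri (+1)
  2051: Sat (+1)  2052: Mon (+2)  2053: Tue (+1)  2054: Wed (+1)  2055: Thu (+1) ✓
  2056: Sat (+2)  2057: Sun (+1)  2058: Mon (+1)  2059: Tue (+1)
Thursday years: 2021, 2027, 2032, 2038, 2049, 2055 — 6 in total.

6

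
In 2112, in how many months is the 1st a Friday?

3

Check the 1st of each month of 2112: Jan 1: Fri, Feb 1: Mon, Mar 1: Tue, Apr 1: Fri, May 1: Sun, Jun 1: Wed, Jul 1: Fri, Aug 1: Mon, Sep 1: Thu, Oct 1: Sat, Nov 1: Tue, Dec 1: Thu.
Friday occurs in January, April, July — 3 months.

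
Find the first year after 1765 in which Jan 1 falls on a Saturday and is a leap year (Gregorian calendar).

Jan 1 advances by 2 weekdays after a leap year and by 1 after a common year.
1765: Jan 1 is Tuesday.
1766: Wednesday
1767: Thursday
1768: Friday (leap)
1769: Sunday
1770: Monday
1771: Tuesday
1772: Wednesday (leap)
1773: Friday
1774: Saturday
1775: Sunday
1776: Monday (leap)
1777: Wednesday
1778: Thursday
1779: Friday
1780: Saturday (leap)
1780 begins on a Saturday and is a leap year.

1780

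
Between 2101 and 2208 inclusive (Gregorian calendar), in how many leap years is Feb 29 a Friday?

Leap years in 2101–2208: 26 of them.
Feb 29 weekday advances by 5 (mod 7) from one leap year to the next four years later (or differs when a century non-leap intervenes).
Leap-day weekdays: 2104:Fri✓ 2108:Wed 2112:Mon 2116:Sat 2120:Thu 2124:Tue 2128:Sun 2132:Fri✓ 2136:Wed 2140:Mon 2144:Sat 2148:Thu 2152:Tue 2156:Sun 2160:Fri✓ 2164:Wed 2168:Mon 2172:Sat 2176:Thu 2180:Tue 2184:Sun 2188:Fri✓ 2192:Wed 2196:Mon 2204:Wed 2208:Mon
Friday: 2104, 2132, 2160, 2188 → 4.

4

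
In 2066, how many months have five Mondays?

A month of length L has five Mondays iff its first Monday is on day ≤ L−28 (so day 1–3 in a 31-day month, 1–2 in a 30-day month, day 1 in a leap February).
Checking each month of 2066: Jan starts Fri (31d); Feb starts Mon (28d); Mar starts Mon (31d) ✓; Apr starts Thu (30d); May starts Sat (31d) ✓; Jun starts Tue (30d); Jul starts Thu (31d); Aug starts Sun (31d) ✓; Sep starts Wed (30d); Oct starts Fri (31d); Nov starts Mon (30d) ✓; Dec starts Wed (31d).
Five-Monday months: March, May, August, November → 4.

4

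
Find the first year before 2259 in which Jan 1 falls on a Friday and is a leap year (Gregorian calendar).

2236

Jan 1 advances by 2 weekdays after a leap year and by 1 after a common year.
2259: Jan 1 is Saturday.
2258: Friday
2257: Thursday
2256: Tuesday (leap)
2255: Monday
2254: Sunday
2253: Saturday
2252: Thursday (leap)
2251: Wednesday
2250: Tuesday
2249: Monday
2248: Saturday (leap)
2247: Friday
2246: Thursday
2245: Wednesday
2244: Monday (leap)
2243: Sunday
2242: Saturday
2241: Friday
2240: Wednesday (leap)
2239: Tuesday
2238: Monday
2237: Sunday
2236: Friday (leap)
2236 begins on a Friday and is a leap year.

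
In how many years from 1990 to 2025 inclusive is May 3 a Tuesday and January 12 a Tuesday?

1

Check each year's weekday for May 3 and January 12:
  1990: Thu/Fri  1991: Fri/Sat  1992: Sun/Sun  1993: Mon/Tue  1994: Tue/Wed  1995: Wed/Thu  1996: Fri/Fri  1997: Sat/Sun  1998: Sun/Mon  1999: Mon/Tue  2000: Wed/Wed  2001: Thu/Fri  2002: Fri/Sat  2003: Sat/Sun  …(8 more)…  2012: Thu/Thu  2013: Fri/Sat  2014: Sat/Sun  2015: Sun/Mon  2016: Tue/Tue ✓  2017: Wed/Thu  2018: Thu/Fri  2019: Fri/Sat  2020: Sun/Sun  2021: Mon/Tue  2022: Tue/Wed  2023: Wed/Thu  2024: Fri/Fri  2025: Sat/Sun
Both conditions hold in: 2016 — 1.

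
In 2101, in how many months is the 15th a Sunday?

1

Check the 15th of each month of 2101: Jan 15: Sat, Feb 15: Tue, Mar 15: Tue, Apr 15: Fri, May 15: Sun, Jun 15: Wed, Jul 15: Fri, Aug 15: Mon, Sep 15: Thu, Oct 15: Sat, Nov 15: Tue, Dec 15: Thu.
Sunday occurs in May — 1 month.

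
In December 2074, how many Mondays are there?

December 2074 has 31 days and begins on Saturday.
The first Monday is December 3.
Mondays fall on 3, 10, 17, 24, 31 — that's 5.

5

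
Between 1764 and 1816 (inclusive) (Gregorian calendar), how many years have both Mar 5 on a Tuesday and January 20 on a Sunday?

Check each year's weekday for Mar 5 and January 20:
  1764: Mon/Fri  1765: Tue/Sun ✓  1766: Wed/Mon  1767: Thu/Tue  1768: Sat/Wed  1769: Sun/Fri  1770: Mon/Sat  1771: Tue/Sun ✓  1772: Thu/Mon  1773: Fri/Wed  1774: Sat/Thu  1775: Sun/Fri  1776: Tue/Sat  1777: Wed/Mon  …(25 more)…  1803: Sat/Thu  1804: Mon/Fri  1805: Tue/Sun ✓  1806: Wed/Mon  1807: Thu/Tue  1808: Sat/Wed  1809: Sun/Fri  1810: Mon/Sat  1811: Tue/Sun ✓  1812: Thu/Mon  1813: Fri/Wed  1814: Sat/Thu  1815: Sun/Fri  1816: Tue/Sat
Both conditions hold in: 1765, 1771, 1782, 1793, 1799, 1805, 1811 — 7.

7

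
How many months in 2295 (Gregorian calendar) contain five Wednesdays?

A month of length L has five Wednesdays iff its first Wednesday is on day ≤ L−28 (so day 1–3 in a 31-day month, 1–2 in a 30-day month, day 1 in a leap February).
Checking each month of 2295: Jan starts Tue (31d) ✓; Feb starts Fri (28d); Mar starts Fri (31d); Apr starts Mon (30d); May starts Wed (31d) ✓; Jun starts Sat (30d); Jul starts Mon (31d) ✓; Aug starts Thu (31d); Sep starts Sun (30d); Oct starts Tue (31d) ✓; Nov starts Fri (30d); Dec starts Sun (31d).
Five-Wednesday months: January, May, July, October → 4.

4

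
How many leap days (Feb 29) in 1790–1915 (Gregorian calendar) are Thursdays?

4

Leap years in 1790–1915: 29 of them.
Feb 29 weekday advances by 5 (mod 7) from one leap year to the next four years later (or differs when a century non-leap intervenes).
Leap-day weekdays: 1792:Wed 1796:Mon 1804:Wed 1808:Mon 1812:Sat 1816:Thu✓ 1820:Tue 1824:Sun 1828:Fri 1832:Wed 1836:Mon 1840:Sat 1844:Thu✓ …(3 more)… 1860:Wed 1864:Mon 1868:Sat 1872:Thu✓ 1876:Tue 1880:Sun 1884:Fri 1888:Wed 1892:Mon 1896:Sat 1904:Mon 1908:Sat 1912:Thu✓
Thursday: 1816, 1844, 1872, 1912 → 4.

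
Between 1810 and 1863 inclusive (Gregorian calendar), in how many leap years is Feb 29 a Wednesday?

Leap years in 1810–1863: 13 of them.
Feb 29 weekday advances by 5 (mod 7) from one leap year to the next four years later (or differs when a century non-leap intervenes).
Leap-day weekdays: 1812:Sat 1816:Thu 1820:Tue 1824:Sun 1828:Fri 1832:Wed✓ 1836:Mon 1840:Sat 1844:Thu 1848:Tue 1852:Sun 1856:Fri 1860:Wed✓
Wednesday: 1832, 1860 → 2.

2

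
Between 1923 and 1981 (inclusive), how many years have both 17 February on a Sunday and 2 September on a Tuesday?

3

Check each year's weekday for 17 February and 2 September:
  1923: Sat/Sun  1924: Sun/Tue ✓  1925: Tue/Wed  1926: Wed/Thu  1927: Thu/Fri  1928: Fri/Sun  1929: Sun/Mon  1930: Mon/Tue  1931: Tue/Wed  1932: Wed/Fri  1933: Fri/Sat  1934: Sat/Sun  1935: Sun/Mon  1936: Mon/Wed  …(31 more)…  1968: Sat/Mon  1969: Mon/Tue  1970: Tue/Wed  1971: Wed/Thu  1972: Thu/Sat  1973: Sat/Sun  1974: Sun/Mon  1975: Mon/Tue  1976: Tue/Thu  1977: Thu/Fri  1978: Fri/Sat  1979: Sat/Sun  1980: Sun/Tue ✓  1981: Tue/Wed
Both conditions hold in: 1924, 1952, 1980 — 3.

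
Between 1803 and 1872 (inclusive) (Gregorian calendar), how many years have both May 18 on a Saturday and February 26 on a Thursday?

Check each year's weekday for May 18 and February 26:
  1803: Wed/Sat  1804: Fri/Sun  1805: Sat/Tue  1806: Sun/Wed  1807: Mon/Thu  1808: Wed/Fri  1809: Thu/Sun  1810: Fri/Mon  1811: Sat/Tue  1812: Mon/Wed  1813: Tue/Fri  1814: Wed/Sat  1815: Thu/Sun  1816: Sat/Mon  …(42 more)…  1859: Wed/Sat  1860: Fri/Sun  1861: Sat/Tue  1862: Sun/Wed  1863: Mon/Thu  1864: Wed/Fri  1865: Thu/Sun  1866: Fri/Mon  1867: Sat/Tue  1868: Mon/Wed  1869: Tue/Fri  1870: Wed/Sat  1871: Thu/Sun  1872: Sat/Mon
Both conditions hold in: no year — 0.

0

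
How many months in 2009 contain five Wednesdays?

4

A month of length L has five Wednesdays iff its first Wednesday is on day ≤ L−28 (so day 1–3 in a 31-day month, 1–2 in a 30-day month, day 1 in a leap February).
Checking each month of 2009: Jan starts Thu (31d); Feb starts Sun (28d); Mar starts Sun (31d); Apr starts Wed (30d) ✓; May starts Fri (31d); Jun starts Mon (30d); Jul starts Wed (31d) ✓; Aug starts Sat (31d); Sep starts Tue (30d) ✓; Oct starts Thu (31d); Nov starts Sun (30d); Dec starts Tue (31d) ✓.
Five-Wednesday months: April, July, September, December → 4.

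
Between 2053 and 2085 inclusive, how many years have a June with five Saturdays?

June has 30 days; it has five Saturdays when Saturday falls among the first (month-length − 28) days — i.e. when June 1 is one of Saturday/Friday.
June 1 by year: 2053:Sun 2054:Mon 2055:Tue 2056:Thu 2057:Fri✓ 2058:Sat✓ 2059:Sun 2060:Tue 2061:Wed 2062:Thu 2063:Fri✓ 2064:Sun 2065:Mon 2066:Tue 2067:Wed …(3 more)… 2071:Mon 2072:Wed 2073:Thu 2074:Fri✓ 2075:Sat✓ 2076:Mon 2077:Tue 2078:Wed 2079:Thu 2080:Sat✓ 2081:Sun 2082:Mon 2083:Tue 2084:Thu 2085:Fri✓
Years with five Saturdays: 2057, 2058, 2063, 2068, 2069, 2074, 2075, 2080, 2085 → 9.

9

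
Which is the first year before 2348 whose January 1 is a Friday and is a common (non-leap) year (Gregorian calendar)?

Jan 1 advances by 2 weekdays after a leap year and by 1 after a common year.
2348: Jan 1 is Thursday (leap).
2347: Wednesday
2346: Tuesday
2345: Monday
2344: Saturday (leap)
2343: Friday
2343 begins on a Friday and is a common year.

2343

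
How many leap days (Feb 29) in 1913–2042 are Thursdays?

Leap years in 1913–2042: 32 of them.
Feb 29 weekday advances by 5 (mod 7) from one leap year to the next four years later (or differs when a century non-leap intervenes).
Leap-day weekdays: 1916:Tue 1920:Sun 1924:Fri 1928:Wed 1932:Mon 1936:Sat 1940:Thu✓ 1944:Tue 1948:Sun 1952:Fri 1956:Wed 1960:Mon 1964:Sat …(6 more)… 1992:Sat 1996:Thu✓ 2000:Tue 2004:Sun 2008:Fri 2012:Wed 2016:Mon 2020:Sat 2024:Thu✓ 2028:Tue 2032:Sun 2036:Fri 2040:Wed
Thursday: 1940, 1968, 1996, 2024 → 4.

4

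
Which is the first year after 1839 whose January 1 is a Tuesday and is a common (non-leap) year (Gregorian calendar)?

1850

Jan 1 advances by 2 weekdays after a leap year and by 1 after a common year.
1839: Jan 1 is Tuesday.
1840: Wednesday (leap)
1841: Friday
1842: Saturday
1843: Sunday
1844: Monday (leap)
1845: Wednesday
1846: Thursday
1847: Friday
1848: Saturday (leap)
1849: Monday
1850: Tuesday
1850 begins on a Tuesday and is a common year.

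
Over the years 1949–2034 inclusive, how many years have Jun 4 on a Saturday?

Track Jun 4's weekday year by year (advancing +1, or +2 across a Feb 29):
  1949: Sat ✓  1950: Sun (+1)  1951: Mon (+1)  1952: Wed (+2)  1953: Thu (+1)
  1954: Fri (+1)  1955: Sat (+1) ✓  1956: Mon (+2)  1957: Tue (+1)  1958: Wed (+1)
  1959: Thu (+1)  1960: Sat (+2) ✓  1961: Sun (+1)  1962: Mon (+1)  … (58 more years) …
  2021: Fri (+1)  2022: Sat (+1) ✓  2023: Sun (+1)  2024: Tue (+2)  2025: Wed (+1)
  2026: Thu (+1)  2027: Fri (+1)  2028: Sun (+2)  2029: Mon (+1)  2030: Tue (+1)
  2031: Wed (+1)  2032: Fri (+2)  2033: Sat (+1) ✓  2034: Sun (+1)
Saturday years: 1949, 1955, 1960, 1966, 1977, 1983, 1988, 1994, 2005, 2011, 2016, 2022, 2033 — 13 in total.

13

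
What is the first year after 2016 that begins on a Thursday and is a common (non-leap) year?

Jan 1 advances by 2 weekdays after a leap year and by 1 after a common year.
2016: Jan 1 is Friday (leap).
2017: Sunday
2018: Monday
2019: Tuesday
2020: Wednesday (leap)
2021: Friday
2022: Saturday
2023: Sunday
2024: Monday (leap)
2025: Wednesday
2026: Thursday
2026 begins on a Thursday and is a common year.

2026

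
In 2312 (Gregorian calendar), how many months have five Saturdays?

A month of length L has five Saturdays iff its first Saturday is on day ≤ L−28 (so day 1–3 in a 31-day month, 1–2 in a 30-day month, day 1 in a leap February).
Checking each month of 2312: Jan starts Mon (31d); Feb starts Thu (29d); Mar starts Fri (31d) ✓; Apr starts Mon (30d); May starts Wed (31d); Jun starts Sat (30d) ✓; Jul starts Mon (31d); Aug starts Thu (31d) ✓; Sep starts Sun (30d); Oct starts Tue (31d); Nov starts Fri (30d) ✓; Dec starts Sun (31d).
Five-Saturday months: March, June, August, November → 4.

4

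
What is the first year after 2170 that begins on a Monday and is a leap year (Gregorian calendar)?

2176

Jan 1 advances by 2 weekdays after a leap year and by 1 after a common year.
2170: Jan 1 is Monday.
2171: Tuesday
2172: Wednesday (leap)
2173: Friday
2174: Saturday
2175: Sunday
2176: Monday (leap)
2176 begins on a Monday and is a leap year.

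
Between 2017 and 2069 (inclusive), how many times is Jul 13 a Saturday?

8

Track Jul 13's weekday year by year (advancing +1, or +2 across a Feb 29):
  2017: Thu  2018: Fri (+1)  2019: Sat (+1) ✓  2020: Mon (+2)  2021: Tue (+1)
  2022: Wed (+1)  2023: Thu (+1)  2024: Sat (+2) ✓  2025: Sun (+1)  2026: Mon (+1)
  2027: Tue (+1)  2028: Thu (+2)  2029: Fri (+1)  2030: Sat (+1) ✓  … (25 more years) …
  2056: Thu (+2)  2057: Fri (+1)  2058: Sat (+1) ✓  2059: Sun (+1)  2060: Tue (+2)
  2061: Wed (+1)  2062: Thu (+1)  2063: Fri (+1)  2064: Sun (+2)  2065: Mon (+1)
  2066: Tue (+1)  2067: Wed (+1)  2068: Fri (+2)  2069: Sat (+1) ✓
Saturday years: 2019, 2024, 2030, 2041, 2047, 2052, 2058, 2069 — 8 in total.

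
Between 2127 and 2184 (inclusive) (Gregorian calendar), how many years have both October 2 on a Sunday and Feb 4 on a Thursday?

Check each year's weekday for October 2 and Feb 4:
  2127: Thu/Tue  2128: Sat/Wed  2129: Sun/Fri  2130: Mon/Sat  2131: Tue/Sun  2132: Thu/Mon  2133: Fri/Wed  2134: Sat/Thu  2135: Sun/Fri  2136: Tue/Sat  2137: Wed/Mon  2138: Thu/Tue  2139: Fri/Wed  2140: Sun/Thu ✓  …(30 more)…  2171: Wed/Mon  2172: Fri/Tue  2173: Sat/Thu  2174: Sun/Fri  2175: Mon/Sat  2176: Wed/Sun  2177: Thu/Tue  2178: Fri/Wed  2179: Sat/Thu  2180: Mon/Fri  2181: Tue/Sun  2182: Wed/Mon  2183: Thu/Tue  2184: Sat/Wed
Both conditions hold in: 2140, 2168 — 2.

2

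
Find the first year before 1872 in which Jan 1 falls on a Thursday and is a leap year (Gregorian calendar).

1852

Jan 1 advances by 2 weekdays after a leap year and by 1 after a common year.
1872: Jan 1 is Monday (leap).
1871: Sunday
1870: Saturday
1869: Friday
1868: Wednesday (leap)
1867: Tuesday
1866: Monday
1865: Sunday
1864: Friday (leap)
1863: Thursday
1862: Wednesday
1861: Tuesday
1860: Sunday (leap)
1859: Saturday
1858: Friday
1857: Thursday
1856: Tuesday (leap)
1855: Monday
1854: Sunday
1853: Saturday
1852: Thursday (leap)
1852 begins on a Thursday and is a leap year.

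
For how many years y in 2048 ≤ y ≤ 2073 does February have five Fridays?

1

February has 28 days (29 in leap years); it has five Fridays when Friday falls among the first (month-length − 28) days — i.e. when February 1 is Friday in a leap year (never in a common year).
February 1 by year: 2048:Sat 2049:Mon 2050:Tue 2051:Wed 2052:Thu 2053:Sat 2054:Sun 2055:Mon 2056:Tue 2057:Thu 2058:Fri 2059:Sat 2060:Sun 2061:Tue 2062:Wed 2063:Thu 2064:Fri✓ 2065:Sun 2066:Mon 2067:Tue 2068:Wed 2069:Fri 2070:Sat 2071:Sun 2072:Mon 2073:Wed
Years with five Fridays: 2064 → 1.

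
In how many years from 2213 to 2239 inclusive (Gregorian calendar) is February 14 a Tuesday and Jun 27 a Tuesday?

3

Check each year's weekday for February 14 and Jun 27:
  2213: Sun/Sun  2214: Mon/Mon  2215: Tue/Tue ✓  2216: Wed/Thu  2217: Fri/Fri  2218: Sat/Sat  2219: Sun/Sun  2220: Mon/Tue  2221: Wed/Wed  2222: Thu/Thu  2223: Fri/Fri  2224: Sat/Sun  2225: Mon/Mon  2226: Tue/Tue ✓  2227: Wed/Wed  2228: Thu/Fri  2229: Sat/Sat  2230: Sun/Sun  2231: Mon/Mon  2232: Tue/Wed  2233: Thu/Thu  2234: Fri/Fri  2235: Sat/Sat  2236: Sun/Mon  2237: Tue/Tue ✓  2238: Wed/Wed  2239: Thu/Thu
Both conditions hold in: 2215, 2226, 2237 — 3.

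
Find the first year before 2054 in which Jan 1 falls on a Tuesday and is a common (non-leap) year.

Jan 1 advances by 2 weekdays after a leap year and by 1 after a common year.
2054: Jan 1 is Thursday.
2053: Wednesday
2052: Monday (leap)
2051: Sunday
2050: Saturday
2049: Friday
2048: Wednesday (leap)
2047: Tuesday
2047 begins on a Tuesday and is a common year.

2047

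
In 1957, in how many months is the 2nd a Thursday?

1

Check the 2nd of each month of 1957: Jan 2: Wed, Feb 2: Sat, Mar 2: Sat, Apr 2: Tue, May 2: Thu, Jun 2: Sun, Jul 2: Tue, Aug 2: Fri, Sep 2: Mon, Oct 2: Wed, Nov 2: Sat, Dec 2: Mon.
Thursday occurs in May — 1 month.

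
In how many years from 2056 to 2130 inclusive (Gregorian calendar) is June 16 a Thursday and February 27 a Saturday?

2

Check each year's weekday for June 16 and February 27:
  2056: Fri/Sun  2057: Sat/Tue  2058: Sun/Wed  2059: Mon/Thu  2060: Wed/Fri  2061: Thu/Sun  2062: Fri/Mon  2063: Sat/Tue  2064: Mon/Wed  2065: Tue/Fri  2066: Wed/Sat  2067: Thu/Sun  2068: Sat/Mon  2069: Sun/Wed  …(47 more)…  2117: Wed/Sat  2118: Thu/Sun  2119: Fri/Mon  2120: Sun/Tue  2121: Mon/Thu  2122: Tue/Fri  2123: Wed/Sat  2124: Fri/Sun  2125: Sat/Tue  2126: Sun/Wed  2127: Mon/Thu  2128: Wed/Fri  2129: Thu/Sun  2130: Fri/Mon
Both conditions hold in: 2072, 2112 — 2.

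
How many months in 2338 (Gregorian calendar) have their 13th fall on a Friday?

1

Check the 13th of each month of 2338: Jan 13: Thu, Feb 13: Sun, Mar 13: Sun, Apr 13: Wed, May 13: Fri, Jun 13: Mon, Jul 13: Wed, Aug 13: Sat, Sep 13: Tue, Oct 13: Thu, Nov 13: Sun, Dec 13: Tue.
Friday occurs in May — 1 month.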